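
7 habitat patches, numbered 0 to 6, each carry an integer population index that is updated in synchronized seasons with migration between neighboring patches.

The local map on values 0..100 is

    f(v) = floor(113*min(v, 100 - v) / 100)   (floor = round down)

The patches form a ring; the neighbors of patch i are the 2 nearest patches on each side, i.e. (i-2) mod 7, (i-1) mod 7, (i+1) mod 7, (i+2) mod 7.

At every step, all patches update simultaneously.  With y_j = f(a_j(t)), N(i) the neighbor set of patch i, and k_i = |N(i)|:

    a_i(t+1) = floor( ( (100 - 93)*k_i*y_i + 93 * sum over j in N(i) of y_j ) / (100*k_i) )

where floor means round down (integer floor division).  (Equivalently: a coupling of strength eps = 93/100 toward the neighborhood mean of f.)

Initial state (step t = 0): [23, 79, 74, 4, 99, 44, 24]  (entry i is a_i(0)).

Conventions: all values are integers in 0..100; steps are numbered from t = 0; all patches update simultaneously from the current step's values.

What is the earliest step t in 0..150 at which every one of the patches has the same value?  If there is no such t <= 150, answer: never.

Answer: 5
Key observation: Synchronization is absorbing here: once all patches are equal they stay equal, and step 5 is the first all-equal step.

Derivation:
t=0: [23, 79, 74, 4, 99, 44, 24]  (not all equal)
t=1: [31, 21, 14, 23, 25, 16, 24]  (not all equal)
t=2: [21, 25, 26, 21, 21, 27, 26]  (not all equal)
t=3: [28, 26, 24, 27, 27, 24, 26]  (not all equal)
t=4: [28, 29, 29, 28, 28, 29, 29]  (not all equal)
t=5: [31, 31, 31, 31, 31, 31, 31]  (all equal)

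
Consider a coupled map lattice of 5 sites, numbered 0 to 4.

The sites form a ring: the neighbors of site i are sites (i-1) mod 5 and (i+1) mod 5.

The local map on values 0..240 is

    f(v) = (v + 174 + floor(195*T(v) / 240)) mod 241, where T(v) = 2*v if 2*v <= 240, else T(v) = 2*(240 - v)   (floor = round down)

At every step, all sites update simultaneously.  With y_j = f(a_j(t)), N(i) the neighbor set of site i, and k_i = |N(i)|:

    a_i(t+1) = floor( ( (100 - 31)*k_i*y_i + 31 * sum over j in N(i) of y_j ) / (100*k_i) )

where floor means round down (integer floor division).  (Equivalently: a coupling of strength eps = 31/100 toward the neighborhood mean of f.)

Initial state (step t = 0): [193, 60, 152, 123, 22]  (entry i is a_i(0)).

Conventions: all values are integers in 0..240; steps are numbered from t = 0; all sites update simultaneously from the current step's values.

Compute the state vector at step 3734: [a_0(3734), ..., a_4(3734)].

Simulating step by step:
t=0: [193, 60, 152, 123, 22]
t=1: [189, 128, 172, 74, 191]
t=2: [172, 66, 168, 152, 191]
t=3: [196, 140, 202, 222, 208]
t=4: [204, 223, 200, 187, 192]
t=5: [194, 187, 196, 204, 202]
t=6: [201, 204, 200, 195, 196]
t=7: [197, 195, 198, 200, 199]
t=8: [199, 200, 199, 198, 198]
t=9: [198, 198, 198, 198, 198]
t=10: [199, 199, 199, 199, 199]
t=11: [198, 198, 198, 198, 198]

Answer: [199, 199, 199, 199, 199]
Key observation: The state at step 9, [198, 198, 198, 198, 198], reappears at step 11: the system is in a cycle of period 2 from step 9 on.  Therefore the state at step 3734 equals the state at step 9 + ((3734 - 9) mod 2) = 10, which is [199, 199, 199, 199, 199].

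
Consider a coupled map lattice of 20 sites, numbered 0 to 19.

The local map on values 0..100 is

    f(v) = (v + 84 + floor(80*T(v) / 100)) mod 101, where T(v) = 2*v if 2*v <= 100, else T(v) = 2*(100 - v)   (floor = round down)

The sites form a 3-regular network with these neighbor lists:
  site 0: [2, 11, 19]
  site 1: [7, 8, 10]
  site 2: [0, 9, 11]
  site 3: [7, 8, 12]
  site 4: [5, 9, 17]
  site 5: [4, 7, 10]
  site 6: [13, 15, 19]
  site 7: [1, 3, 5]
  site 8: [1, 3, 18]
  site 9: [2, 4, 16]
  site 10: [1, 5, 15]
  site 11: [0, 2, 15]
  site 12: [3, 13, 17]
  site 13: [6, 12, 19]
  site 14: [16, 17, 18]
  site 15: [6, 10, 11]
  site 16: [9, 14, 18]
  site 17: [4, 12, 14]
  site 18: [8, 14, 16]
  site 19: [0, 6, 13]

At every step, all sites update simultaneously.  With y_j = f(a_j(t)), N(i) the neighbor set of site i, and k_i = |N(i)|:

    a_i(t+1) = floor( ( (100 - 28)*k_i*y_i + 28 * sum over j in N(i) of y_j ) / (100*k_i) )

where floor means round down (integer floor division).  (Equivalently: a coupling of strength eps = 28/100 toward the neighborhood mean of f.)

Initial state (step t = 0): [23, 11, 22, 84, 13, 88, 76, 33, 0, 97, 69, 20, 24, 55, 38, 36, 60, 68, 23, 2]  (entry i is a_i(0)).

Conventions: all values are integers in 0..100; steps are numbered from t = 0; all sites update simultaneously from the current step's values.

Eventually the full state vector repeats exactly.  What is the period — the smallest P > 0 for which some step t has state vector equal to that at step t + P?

Answer: 2
Key observation: The state at step 17, [89, 89, 89, 89, 89, 89, 81, 90, 82, 89, 64, 89, 80, 27, 80, 88, 80, 89, 27, 80], reappears at step 19 — and no state repeats earlier — so the cycle the system enters has period 2.

Derivation:
t=0: [23, 11, 22, 84, 13, 88, 76, 33, 0, 97, 69, 20, 24, 55, 38, 36, 60, 68, 23, 2]
t=1: [45, 22, 43, 84, 27, 72, 86, 66, 74, 66, 16, 39, 41, 28, 62, 67, 23, 13, 46, 77]
t=2: [97, 40, 85, 83, 49, 78, 79, 23, 82, 19, 30, 78, 79, 65, 8, 19, 30, 25, 14, 92]
t=3: [86, 80, 86, 88, 22, 79, 79, 56, 85, 38, 63, 88, 81, 28, 14, 46, 48, 44, 28, 79]
t=4: [91, 78, 89, 82, 54, 73, 82, 31, 88, 71, 20, 81, 90, 66, 28, 18, 18, 84, 50, 90]
t=5: [88, 86, 90, 89, 33, 81, 78, 72, 83, 83, 46, 86, 81, 26, 52, 41, 36, 80, 24, 81]
t=6: [90, 83, 89, 90, 75, 83, 90, 96, 87, 88, 26, 90, 89, 62, 27, 81, 68, 84, 49, 89]
t=7: [89, 87, 89, 88, 96, 88, 81, 86, 82, 82, 62, 89, 81, 27, 47, 88, 14, 88, 19, 81]
t=8: [89, 82, 89, 90, 86, 81, 89, 90, 86, 84, 28, 89, 89, 64, 16, 82, 25, 81, 33, 89]
t=9: [89, 88, 89, 89, 91, 89, 81, 89, 88, 87, 65, 89, 81, 27, 36, 88, 51, 86, 64, 80]
t=10: [89, 81, 89, 89, 88, 80, 89, 89, 81, 82, 27, 89, 89, 64, 64, 82, 23, 89, 18, 90]
t=11: [89, 89, 89, 89, 90, 90, 81, 90, 87, 87, 64, 89, 80, 27, 17, 88, 41, 81, 33, 80]
t=12: [89, 81, 89, 89, 89, 80, 89, 89, 87, 89, 27, 89, 90, 64, 42, 82, 81, 87, 68, 90]
t=13: [89, 89, 89, 89, 89, 89, 81, 90, 81, 89, 64, 89, 81, 27, 83, 88, 84, 90, 26, 80]
t=14: [89, 81, 89, 89, 89, 80, 89, 89, 88, 89, 27, 89, 89, 64, 88, 82, 87, 89, 62, 90]
t=15: [89, 89, 89, 89, 89, 89, 81, 90, 82, 89, 64, 89, 80, 27, 81, 88, 81, 89, 28, 80]
t=16: [89, 81, 89, 89, 89, 80, 89, 89, 88, 89, 27, 89, 89, 64, 89, 82, 89, 90, 65, 90]
t=17: [89, 89, 89, 89, 89, 89, 81, 90, 82, 89, 64, 89, 80, 27, 80, 88, 80, 89, 27, 80]
t=18: [89, 81, 89, 89, 89, 80, 89, 89, 88, 89, 27, 89, 89, 64, 90, 82, 90, 90, 64, 90]
t=19: [89, 89, 89, 89, 89, 89, 81, 90, 82, 89, 64, 89, 80, 27, 80, 88, 80, 89, 27, 80]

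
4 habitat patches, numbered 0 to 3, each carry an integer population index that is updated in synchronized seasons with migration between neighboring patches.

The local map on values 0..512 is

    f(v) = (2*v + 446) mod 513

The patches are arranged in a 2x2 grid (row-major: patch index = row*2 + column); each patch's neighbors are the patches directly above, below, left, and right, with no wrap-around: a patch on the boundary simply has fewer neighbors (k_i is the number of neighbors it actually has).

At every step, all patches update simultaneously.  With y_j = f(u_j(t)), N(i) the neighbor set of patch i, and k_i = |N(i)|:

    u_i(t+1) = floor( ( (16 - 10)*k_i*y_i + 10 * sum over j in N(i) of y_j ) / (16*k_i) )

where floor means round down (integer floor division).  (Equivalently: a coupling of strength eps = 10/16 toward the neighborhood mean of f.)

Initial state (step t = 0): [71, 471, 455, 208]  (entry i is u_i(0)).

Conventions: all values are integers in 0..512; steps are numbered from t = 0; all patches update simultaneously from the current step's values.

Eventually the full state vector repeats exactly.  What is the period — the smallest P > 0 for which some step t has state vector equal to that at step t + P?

Answer: 18
Key observation: The state at step 20, [212, 212, 212, 212], reappears at step 38 — and no state repeats earlier — so the cycle the system enters has period 18.

Derivation:
t=0: [71, 471, 455, 208]
t=1: [244, 268, 256, 347]
t=2: [443, 343, 334, 328]
t=3: [175, 159, 152, 89]
t=4: [258, 217, 212, 194]
t=5: [394, 378, 374, 346]
t=6: [185, 166, 163, 149]
t=7: [277, 266, 264, 250]
t=8: [472, 461, 460, 451]
t=9: [349, 342, 341, 333]
t=10: [108, 102, 102, 96]
t=11: [141, 137, 137, 132]
t=12: [210, 206, 206, 203]
t=13: [348, 345, 345, 342]
t=14: [112, 110, 110, 107]
t=15: [154, 152, 152, 150]
t=16: [238, 237, 237, 235]
t=17: [407, 406, 406, 405]
t=18: [232, 232, 232, 231]
t=19: [397, 396, 396, 396]
t=20: [212, 212, 212, 212]
t=21: [357, 357, 357, 357]
t=22: [134, 134, 134, 134]
t=23: [201, 201, 201, 201]
t=24: [335, 335, 335, 335]
t=25: [90, 90, 90, 90]
t=26: [113, 113, 113, 113]
t=27: [159, 159, 159, 159]
t=28: [251, 251, 251, 251]
t=29: [435, 435, 435, 435]
t=30: [290, 290, 290, 290]
t=31: [0, 0, 0, 0]
t=32: [446, 446, 446, 446]
t=33: [312, 312, 312, 312]
t=34: [44, 44, 44, 44]
t=35: [21, 21, 21, 21]
t=36: [488, 488, 488, 488]
t=37: [396, 396, 396, 396]
t=38: [212, 212, 212, 212]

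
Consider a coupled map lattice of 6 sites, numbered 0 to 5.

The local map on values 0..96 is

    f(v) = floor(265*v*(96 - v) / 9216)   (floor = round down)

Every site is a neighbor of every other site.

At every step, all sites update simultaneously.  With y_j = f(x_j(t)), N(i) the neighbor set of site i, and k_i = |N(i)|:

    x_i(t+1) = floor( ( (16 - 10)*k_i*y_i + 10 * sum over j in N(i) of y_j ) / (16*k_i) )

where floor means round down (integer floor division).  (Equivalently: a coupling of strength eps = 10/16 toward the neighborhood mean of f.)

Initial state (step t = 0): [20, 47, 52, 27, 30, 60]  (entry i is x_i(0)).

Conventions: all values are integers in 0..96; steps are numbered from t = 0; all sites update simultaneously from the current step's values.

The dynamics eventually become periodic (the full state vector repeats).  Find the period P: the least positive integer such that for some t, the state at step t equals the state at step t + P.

Simulating step by step:
t=0: [20, 47, 52, 27, 30, 60]
t=1: [53, 59, 59, 56, 57, 58]
t=2: [63, 62, 62, 63, 63, 63]
t=3: [59, 59, 59, 59, 59, 59]
t=4: [62, 62, 62, 62, 62, 62]
t=5: [60, 60, 60, 60, 60, 60]
t=6: [62, 62, 62, 62, 62, 62]

Answer: 2
Key observation: The state at step 4, [62, 62, 62, 62, 62, 62], reappears at step 6 — and no state repeats earlier — so the cycle the system enters has period 2.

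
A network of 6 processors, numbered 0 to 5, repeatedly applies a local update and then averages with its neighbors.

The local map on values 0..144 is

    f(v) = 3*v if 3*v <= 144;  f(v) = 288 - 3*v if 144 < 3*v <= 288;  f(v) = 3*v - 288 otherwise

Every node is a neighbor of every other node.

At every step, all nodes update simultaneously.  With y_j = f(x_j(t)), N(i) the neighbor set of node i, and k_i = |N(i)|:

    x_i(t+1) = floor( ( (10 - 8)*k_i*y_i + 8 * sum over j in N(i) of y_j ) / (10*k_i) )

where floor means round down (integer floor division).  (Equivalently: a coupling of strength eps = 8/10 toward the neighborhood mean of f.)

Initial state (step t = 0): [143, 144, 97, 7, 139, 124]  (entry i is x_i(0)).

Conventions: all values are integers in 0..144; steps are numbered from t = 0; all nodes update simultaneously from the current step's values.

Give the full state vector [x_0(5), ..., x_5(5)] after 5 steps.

Answer: [108, 108, 108, 108, 108, 108]

Derivation:
t=0: [143, 144, 97, 7, 139, 124]
t=1: [89, 89, 83, 84, 88, 86]
t=2: [28, 28, 28, 28, 28, 28]
t=3: [84, 84, 84, 84, 84, 84]
t=4: [36, 36, 36, 36, 36, 36]
t=5: [108, 108, 108, 108, 108, 108]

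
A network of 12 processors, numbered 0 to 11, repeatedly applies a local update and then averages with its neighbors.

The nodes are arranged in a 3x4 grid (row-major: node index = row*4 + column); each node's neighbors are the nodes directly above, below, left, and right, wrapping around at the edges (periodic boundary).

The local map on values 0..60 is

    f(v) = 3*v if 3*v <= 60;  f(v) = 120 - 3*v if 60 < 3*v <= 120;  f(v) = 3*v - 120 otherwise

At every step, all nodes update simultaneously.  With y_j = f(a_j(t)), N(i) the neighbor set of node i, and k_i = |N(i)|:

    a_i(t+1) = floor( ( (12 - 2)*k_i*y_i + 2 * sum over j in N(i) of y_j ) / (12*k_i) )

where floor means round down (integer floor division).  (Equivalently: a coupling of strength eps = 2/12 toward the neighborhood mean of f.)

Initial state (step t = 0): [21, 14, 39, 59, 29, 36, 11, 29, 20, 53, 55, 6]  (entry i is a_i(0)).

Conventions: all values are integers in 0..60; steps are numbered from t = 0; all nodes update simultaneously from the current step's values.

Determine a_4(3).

Answer: a_4(3) = 50

Derivation:
t=0: [21, 14, 39, 59, 29, 36, 11, 29, 20, 53, 55, 6]
t=1: [55, 39, 9, 52, 34, 16, 31, 33, 56, 39, 41, 23]
t=2: [41, 7, 25, 36, 21, 42, 26, 23, 44, 6, 7, 47]
t=3: [6, 20, 41, 15, 50, 10, 40, 48, 14, 17, 22, 21]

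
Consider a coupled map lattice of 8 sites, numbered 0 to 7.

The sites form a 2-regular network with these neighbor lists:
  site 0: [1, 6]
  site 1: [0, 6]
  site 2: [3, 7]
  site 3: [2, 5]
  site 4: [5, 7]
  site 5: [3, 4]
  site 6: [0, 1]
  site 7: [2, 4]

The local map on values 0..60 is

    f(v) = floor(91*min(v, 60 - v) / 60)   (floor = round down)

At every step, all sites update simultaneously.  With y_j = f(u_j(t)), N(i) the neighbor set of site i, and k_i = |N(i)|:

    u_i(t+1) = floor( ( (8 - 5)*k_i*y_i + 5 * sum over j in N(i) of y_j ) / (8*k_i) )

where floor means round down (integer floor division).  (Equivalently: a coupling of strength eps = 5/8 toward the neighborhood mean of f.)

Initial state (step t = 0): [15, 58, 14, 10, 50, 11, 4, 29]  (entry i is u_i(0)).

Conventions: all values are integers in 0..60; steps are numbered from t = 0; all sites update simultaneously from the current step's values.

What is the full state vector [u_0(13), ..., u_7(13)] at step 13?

Simulating step by step:
t=0: [15, 58, 14, 10, 50, 11, 4, 29]
t=1: [11, 9, 26, 17, 24, 15, 10, 27]
t=2: [14, 14, 34, 28, 32, 27, 14, 38]
t=3: [21, 21, 38, 40, 38, 41, 21, 37]
t=4: [31, 31, 32, 30, 31, 30, 31, 33]
t=5: [43, 43, 42, 44, 42, 44, 43, 41]
t=6: [25, 25, 26, 24, 26, 24, 25, 27]
t=7: [37, 37, 38, 36, 38, 36, 37, 39]
t=8: [34, 34, 33, 35, 33, 35, 34, 32]
t=9: [39, 39, 39, 37, 39, 37, 39, 40]
t=10: [31, 31, 31, 33, 31, 33, 31, 30]
t=11: [43, 43, 42, 40, 42, 40, 43, 43]
t=12: [25, 25, 27, 29, 27, 29, 25, 26]
t=13: [37, 37, 40, 42, 40, 42, 37, 39]

Answer: [37, 37, 40, 42, 40, 42, 37, 39]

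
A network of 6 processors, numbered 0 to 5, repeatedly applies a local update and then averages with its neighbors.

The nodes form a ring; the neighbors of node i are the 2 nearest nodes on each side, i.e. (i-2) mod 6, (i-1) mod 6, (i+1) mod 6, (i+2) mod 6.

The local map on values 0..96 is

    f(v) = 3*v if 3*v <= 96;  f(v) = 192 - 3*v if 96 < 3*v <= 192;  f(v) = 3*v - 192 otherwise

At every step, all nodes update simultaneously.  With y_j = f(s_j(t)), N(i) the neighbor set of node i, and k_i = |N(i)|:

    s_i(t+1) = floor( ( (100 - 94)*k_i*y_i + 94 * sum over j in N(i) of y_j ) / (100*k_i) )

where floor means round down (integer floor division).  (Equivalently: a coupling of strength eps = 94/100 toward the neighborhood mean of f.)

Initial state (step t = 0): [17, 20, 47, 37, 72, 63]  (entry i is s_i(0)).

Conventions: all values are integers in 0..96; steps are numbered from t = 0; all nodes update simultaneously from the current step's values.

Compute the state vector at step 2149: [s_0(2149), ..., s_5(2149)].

Answer: [73, 60, 60, 73, 60, 60]
Key observation: The state at step 31, [55, 47, 47, 55, 47, 47], reappears at step 35: the system is in a cycle of period 4 from step 31 on.  Therefore the state at step 2149 equals the state at step 31 + ((2149 - 31) mod 4) = 33, which is [73, 60, 60, 73, 60, 60].

Derivation:
t=0: [17, 20, 47, 37, 72, 63]
t=1: [35, 47, 53, 37, 45, 50]
t=2: [48, 60, 66, 47, 60, 67]
t=3: [12, 27, 29, 12, 27, 29]
t=4: [81, 62, 60, 81, 62, 60]
t=5: [11, 29, 27, 11, 29, 27]
t=6: [80, 58, 61, 80, 58, 61]
t=7: [15, 27, 31, 15, 27, 31]
t=8: [84, 69, 64, 84, 69, 64]
t=9: [10, 29, 35, 10, 29, 35]
t=10: [83, 60, 60, 83, 60, 60]
t=11: [14, 33, 33, 14, 33, 33]
t=12: [89, 69, 69, 89, 69, 69]
t=13: [18, 43, 43, 18, 43, 43]
t=14: [62, 58, 58, 62, 58, 58]
t=15: [17, 12, 12, 17, 12, 12]
t=16: [36, 43, 43, 36, 43, 43]
t=17: [64, 72, 72, 64, 72, 72]
t=18: [22, 12, 12, 22, 12, 12]
t=19: [37, 50, 50, 37, 50, 50]
t=20: [44, 60, 60, 44, 60, 60]
t=21: [14, 34, 34, 14, 34, 34]
t=22: [87, 67, 67, 87, 67, 67]
t=23: [12, 37, 37, 12, 37, 37]
t=24: [78, 59, 59, 78, 59, 59]
t=25: [16, 27, 27, 16, 27, 27]
t=26: [79, 65, 65, 79, 65, 65]
t=27: [5, 22, 22, 5, 22, 22]
t=28: [62, 42, 42, 62, 42, 42]
t=29: [62, 37, 37, 62, 37, 37]
t=30: [76, 45, 45, 76, 45, 45]
t=31: [55, 47, 47, 55, 47, 47]
t=32: [49, 39, 39, 49, 39, 39]
t=33: [73, 60, 60, 73, 60, 60]
t=34: [12, 19, 19, 12, 19, 19]
t=35: [55, 47, 47, 55, 47, 47]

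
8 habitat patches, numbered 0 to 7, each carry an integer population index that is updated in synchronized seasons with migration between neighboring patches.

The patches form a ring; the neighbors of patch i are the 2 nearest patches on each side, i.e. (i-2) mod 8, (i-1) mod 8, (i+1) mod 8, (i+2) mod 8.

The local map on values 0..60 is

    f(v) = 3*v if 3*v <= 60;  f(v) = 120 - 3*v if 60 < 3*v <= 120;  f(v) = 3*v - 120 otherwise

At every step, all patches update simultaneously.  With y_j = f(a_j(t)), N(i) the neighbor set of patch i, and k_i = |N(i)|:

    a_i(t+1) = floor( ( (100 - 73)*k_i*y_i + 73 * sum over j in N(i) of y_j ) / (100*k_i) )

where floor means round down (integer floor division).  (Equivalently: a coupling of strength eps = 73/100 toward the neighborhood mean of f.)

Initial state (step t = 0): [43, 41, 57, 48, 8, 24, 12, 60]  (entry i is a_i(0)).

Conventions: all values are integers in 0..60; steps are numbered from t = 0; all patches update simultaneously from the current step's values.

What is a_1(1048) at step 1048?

Answer: a_1(1048) = 13
Key observation: The state at step 22, [2, 1, 2, 2, 2, 1, 2, 2], reappears at step 26: the system is in a cycle of period 4 from step 22 on.  Therefore the state at step 1048 equals the state at step 22 + ((1048 - 22) mod 4) = 24, which is [14, 13, 14, 14, 14, 13, 14, 14].

Derivation:
t=0: [43, 41, 57, 48, 8, 24, 12, 60]
t=1: [29, 27, 24, 29, 35, 39, 35, 33]
t=2: [31, 35, 34, 28, 22, 16, 17, 22]
t=3: [32, 28, 28, 34, 42, 48, 47, 40]
t=4: [23, 23, 25, 23, 19, 14, 15, 19]
t=5: [49, 51, 50, 49, 48, 49, 49, 49]
t=6: [28, 29, 28, 28, 26, 26, 26, 28]
t=7: [36, 35, 36, 37, 39, 39, 39, 37]
t=8: [10, 11, 10, 8, 5, 5, 5, 8]
t=9: [26, 28, 26, 23, 19, 18, 19, 23]
t=10: [45, 43, 45, 48, 52, 54, 52, 48]
t=11: [19, 16, 19, 25, 31, 33, 31, 25]
t=12: [47, 50, 47, 40, 34, 31, 34, 40]
t=13: [18, 15, 18, 17, 16, 13, 16, 17]
t=14: [50, 50, 50, 47, 48, 46, 48, 47]
t=15: [27, 26, 27, 24, 23, 21, 23, 24]
t=16: [43, 43, 43, 47, 49, 51, 49, 47]
t=17: [14, 13, 14, 19, 23, 26, 23, 19]
t=18: [45, 46, 45, 47, 48, 50, 48, 47]
t=19: [18, 18, 18, 21, 22, 24, 22, 21]
t=20: [54, 55, 54, 53, 53, 53, 53, 53]
t=21: [41, 41, 41, 40, 39, 39, 39, 40]
t=22: [2, 1, 2, 2, 2, 1, 2, 2]
t=23: [5, 5, 5, 4, 5, 5, 5, 4]
t=24: [14, 13, 14, 14, 14, 13, 14, 14]
t=25: [41, 41, 41, 40, 41, 41, 41, 40]
t=26: [2, 1, 2, 2, 2, 1, 2, 2]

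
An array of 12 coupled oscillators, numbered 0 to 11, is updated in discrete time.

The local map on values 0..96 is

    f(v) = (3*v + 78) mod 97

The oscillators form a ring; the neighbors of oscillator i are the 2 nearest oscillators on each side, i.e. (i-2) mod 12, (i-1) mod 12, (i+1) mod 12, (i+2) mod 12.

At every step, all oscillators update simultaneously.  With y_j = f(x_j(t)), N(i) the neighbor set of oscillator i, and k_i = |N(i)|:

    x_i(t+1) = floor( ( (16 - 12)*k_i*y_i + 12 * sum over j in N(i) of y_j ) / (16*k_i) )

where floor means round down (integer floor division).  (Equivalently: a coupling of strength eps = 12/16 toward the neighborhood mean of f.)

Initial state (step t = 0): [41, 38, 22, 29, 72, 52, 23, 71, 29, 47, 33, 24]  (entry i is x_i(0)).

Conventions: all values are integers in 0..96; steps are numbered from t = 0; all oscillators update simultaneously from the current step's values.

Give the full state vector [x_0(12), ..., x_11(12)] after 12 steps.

Answer: [25, 22, 20, 30, 40, 62, 72, 75, 65, 51, 42, 29]

Derivation:
t=0: [41, 38, 22, 29, 72, 52, 23, 71, 29, 47, 33, 24]
t=1: [53, 56, 44, 51, 39, 32, 33, 34, 46, 43, 48, 52]
t=2: [36, 38, 28, 36, 39, 56, 54, 56, 43, 35, 29, 35]
t=3: [81, 85, 67, 62, 47, 48, 33, 49, 50, 62, 68, 84]
t=4: [55, 52, 52, 51, 55, 45, 42, 47, 58, 53, 54, 52]
t=5: [43, 41, 42, 37, 32, 27, 30, 30, 37, 42, 47, 43]
t=6: [13, 25, 37, 52, 63, 73, 74, 61, 56, 40, 30, 13]
t=7: [49, 46, 58, 52, 45, 36, 39, 30, 41, 40, 35, 33]
t=8: [53, 44, 35, 45, 40, 46, 35, 36, 32, 46, 44, 46]
t=9: [37, 35, 36, 28, 40, 42, 57, 61, 59, 43, 34, 23]
t=10: [80, 77, 68, 51, 42, 38, 40, 42, 56, 52, 61, 63]
t=11: [52, 46, 39, 48, 44, 35, 32, 38, 35, 47, 52, 46]
t=12: [25, 22, 20, 30, 40, 62, 72, 75, 65, 51, 42, 29]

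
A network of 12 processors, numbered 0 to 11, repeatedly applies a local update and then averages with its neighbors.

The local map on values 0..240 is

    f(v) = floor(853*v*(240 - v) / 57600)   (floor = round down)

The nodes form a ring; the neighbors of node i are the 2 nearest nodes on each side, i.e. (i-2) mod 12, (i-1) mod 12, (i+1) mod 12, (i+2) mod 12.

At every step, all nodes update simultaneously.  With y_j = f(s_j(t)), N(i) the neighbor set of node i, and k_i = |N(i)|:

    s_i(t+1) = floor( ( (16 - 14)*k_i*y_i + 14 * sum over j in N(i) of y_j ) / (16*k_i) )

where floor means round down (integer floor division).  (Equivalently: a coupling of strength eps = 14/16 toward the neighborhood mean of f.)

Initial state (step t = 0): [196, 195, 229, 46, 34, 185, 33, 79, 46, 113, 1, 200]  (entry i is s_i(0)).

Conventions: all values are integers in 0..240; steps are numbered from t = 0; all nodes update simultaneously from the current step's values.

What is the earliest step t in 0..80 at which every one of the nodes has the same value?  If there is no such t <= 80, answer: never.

Answer: 14
Key observation: Synchronization is absorbing here: once all nodes are equal they stay equal, and step 14 is the first all-equal step.

Derivation:
t=0: [196, 195, 229, 46, 34, 185, 33, 79, 46, 113, 1, 200]  (not all equal)
t=1: [78, 106, 112, 108, 104, 133, 137, 153, 126, 122, 129, 117]  (not all equal)
t=2: [208, 206, 205, 210, 210, 206, 207, 209, 208, 209, 206, 206]  (not all equal)
t=3: [103, 100, 97, 100, 99, 96, 97, 98, 98, 99, 99, 100]  (not all equal)
t=4: [206, 206, 206, 205, 205, 205, 205, 205, 205, 206, 206, 206]  (not all equal)
t=5: [103, 103, 104, 104, 105, 106, 106, 105, 104, 104, 103, 103]  (not all equal)
t=6: [208, 208, 208, 209, 209, 209, 209, 209, 209, 208, 208, 208]  (not all equal)
t=7: [98, 97, 96, 96, 95, 95, 95, 95, 96, 96, 97, 98]  (not all equal)
t=8: [205, 205, 204, 203, 203, 203, 203, 203, 203, 204, 205, 205]  (not all equal)
t=9: [106, 107, 108, 109, 110, 111, 111, 110, 109, 108, 107, 106]  (not all equal)
t=10: [210, 210, 210, 211, 211, 211, 211, 211, 211, 210, 210, 210]  (not all equal)
t=11: [93, 92, 91, 91, 90, 90, 90, 90, 91, 91, 92, 93]  (not all equal)
t=12: [201, 201, 200, 199, 199, 199, 199, 199, 199, 200, 201, 201]  (not all equal)
t=13: [116, 117, 118, 118, 119, 120, 120, 119, 118, 118, 117, 116]  (not all equal)
t=14: [213, 213, 213, 213, 213, 213, 213, 213, 213, 213, 213, 213]  (all equal)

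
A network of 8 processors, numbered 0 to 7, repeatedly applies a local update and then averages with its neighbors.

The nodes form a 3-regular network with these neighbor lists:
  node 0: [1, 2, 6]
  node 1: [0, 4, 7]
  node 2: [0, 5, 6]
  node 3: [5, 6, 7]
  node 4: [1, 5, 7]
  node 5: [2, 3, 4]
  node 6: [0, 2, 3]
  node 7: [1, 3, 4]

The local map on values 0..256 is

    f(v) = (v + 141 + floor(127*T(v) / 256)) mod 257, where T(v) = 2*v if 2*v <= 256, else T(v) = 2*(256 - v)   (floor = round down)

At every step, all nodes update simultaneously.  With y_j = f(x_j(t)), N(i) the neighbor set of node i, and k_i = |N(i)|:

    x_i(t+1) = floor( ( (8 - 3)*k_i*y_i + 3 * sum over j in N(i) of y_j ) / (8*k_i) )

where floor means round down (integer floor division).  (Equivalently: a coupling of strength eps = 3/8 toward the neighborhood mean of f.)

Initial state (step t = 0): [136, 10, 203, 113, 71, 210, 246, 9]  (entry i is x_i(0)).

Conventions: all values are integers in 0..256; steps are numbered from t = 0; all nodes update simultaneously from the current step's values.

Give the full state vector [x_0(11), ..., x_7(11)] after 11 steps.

Simulating step by step:
t=0: [136, 10, 203, 113, 71, 210, 246, 9]
t=1: [141, 140, 139, 122, 72, 121, 135, 135]
t=2: [139, 125, 137, 129, 67, 114, 137, 123]
t=3: [138, 118, 135, 134, 57, 106, 139, 116]
t=4: [136, 137, 133, 130, 199, 125, 139, 135]
t=5: [139, 139, 138, 138, 138, 135, 139, 139]
t=6: [139, 139, 139, 139, 139, 139, 139, 139]
t=7: [139, 139, 139, 139, 139, 139, 139, 139]
t=8: [139, 139, 139, 139, 139, 139, 139, 139]
t=9: [139, 139, 139, 139, 139, 139, 139, 139]
t=10: [139, 139, 139, 139, 139, 139, 139, 139]
t=11: [139, 139, 139, 139, 139, 139, 139, 139]

Answer: [139, 139, 139, 139, 139, 139, 139, 139]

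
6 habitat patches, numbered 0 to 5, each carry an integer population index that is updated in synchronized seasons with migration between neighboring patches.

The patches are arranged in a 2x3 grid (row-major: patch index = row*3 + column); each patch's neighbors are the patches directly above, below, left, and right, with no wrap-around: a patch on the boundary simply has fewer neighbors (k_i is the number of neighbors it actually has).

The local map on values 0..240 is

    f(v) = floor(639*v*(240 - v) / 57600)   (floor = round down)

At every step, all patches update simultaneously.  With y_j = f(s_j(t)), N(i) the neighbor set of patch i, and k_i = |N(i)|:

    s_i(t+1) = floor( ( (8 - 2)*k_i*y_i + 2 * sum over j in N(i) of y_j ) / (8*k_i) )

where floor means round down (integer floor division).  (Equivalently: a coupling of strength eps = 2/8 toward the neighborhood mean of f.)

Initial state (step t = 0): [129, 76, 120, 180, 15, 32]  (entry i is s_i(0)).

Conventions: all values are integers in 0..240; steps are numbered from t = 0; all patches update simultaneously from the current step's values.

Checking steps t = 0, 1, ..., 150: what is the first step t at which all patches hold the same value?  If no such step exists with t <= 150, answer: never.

Answer: 6
Key observation: Synchronization is absorbing here: once all patches are equal they stay equal, and step 6 is the first all-equal step.

Derivation:
t=0: [129, 76, 120, 180, 15, 32]  (not all equal)
t=1: [150, 133, 145, 113, 55, 79]  (not all equal)
t=2: [151, 152, 151, 151, 122, 138]  (not all equal)
t=3: [148, 149, 149, 150, 157, 155]  (not all equal)
t=4: [150, 149, 149, 148, 145, 146]  (not all equal)
t=5: [149, 150, 150, 150, 151, 151]  (not all equal)
t=6: [149, 149, 149, 149, 149, 149]  (all equal)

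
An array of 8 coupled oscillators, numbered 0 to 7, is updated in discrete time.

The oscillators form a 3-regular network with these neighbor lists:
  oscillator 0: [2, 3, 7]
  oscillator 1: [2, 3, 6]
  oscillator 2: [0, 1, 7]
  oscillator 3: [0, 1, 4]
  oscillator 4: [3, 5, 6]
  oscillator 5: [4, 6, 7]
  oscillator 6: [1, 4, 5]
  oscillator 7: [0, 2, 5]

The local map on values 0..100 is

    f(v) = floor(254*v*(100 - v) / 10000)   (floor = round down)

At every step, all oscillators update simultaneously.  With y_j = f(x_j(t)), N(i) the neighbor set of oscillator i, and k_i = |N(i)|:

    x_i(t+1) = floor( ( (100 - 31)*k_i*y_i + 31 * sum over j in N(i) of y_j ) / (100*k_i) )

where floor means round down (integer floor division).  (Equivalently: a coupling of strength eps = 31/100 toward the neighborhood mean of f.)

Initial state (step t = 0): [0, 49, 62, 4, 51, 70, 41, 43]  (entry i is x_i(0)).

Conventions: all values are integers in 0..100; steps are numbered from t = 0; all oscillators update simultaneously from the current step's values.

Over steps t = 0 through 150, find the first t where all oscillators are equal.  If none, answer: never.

Simulating step by step:
t=0: [0, 49, 62, 4, 51, 70, 41, 43]  (not all equal)
t=1: [13, 56, 53, 19, 56, 55, 60, 54]  (not all equal)
t=2: [36, 59, 59, 42, 59, 61, 60, 59]  (not all equal)
t=3: [58, 60, 60, 60, 60, 60, 60, 60]  (not all equal)
t=4: [60, 60, 60, 60, 60, 60, 60, 60]  (all equal)

Answer: 4
Key observation: Synchronization is absorbing here: once all oscillators are equal they stay equal, and step 4 is the first all-equal step.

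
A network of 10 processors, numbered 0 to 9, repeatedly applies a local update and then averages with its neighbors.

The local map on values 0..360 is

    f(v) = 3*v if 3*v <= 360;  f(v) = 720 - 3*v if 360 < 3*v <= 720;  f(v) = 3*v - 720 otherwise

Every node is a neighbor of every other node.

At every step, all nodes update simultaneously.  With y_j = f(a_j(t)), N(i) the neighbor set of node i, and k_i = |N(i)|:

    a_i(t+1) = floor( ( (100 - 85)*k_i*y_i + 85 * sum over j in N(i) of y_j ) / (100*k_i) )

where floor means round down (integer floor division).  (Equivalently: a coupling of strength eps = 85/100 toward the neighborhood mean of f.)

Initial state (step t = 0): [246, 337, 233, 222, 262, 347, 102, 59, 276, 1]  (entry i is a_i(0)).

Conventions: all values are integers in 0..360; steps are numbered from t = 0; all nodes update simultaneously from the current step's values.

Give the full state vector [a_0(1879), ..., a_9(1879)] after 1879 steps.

Answer: [108, 108, 108, 108, 108, 108, 108, 108, 108, 108]
Key observation: The state at step 6, [36, 36, 36, 36, 36, 36, 36, 36, 36, 36], reappears at step 10: the system is in a cycle of period 4 from step 6 on.  Therefore the state at step 1879 equals the state at step 6 + ((1879 - 6) mod 4) = 7, which is [108, 108, 108, 108, 108, 108, 108, 108, 108, 108].

Derivation:
t=0: [246, 337, 233, 222, 262, 347, 102, 59, 276, 1]
t=1: [129, 145, 130, 131, 132, 146, 145, 138, 134, 129]
t=2: [313, 310, 313, 313, 312, 310, 310, 311, 312, 313]
t=3: [215, 214, 215, 215, 215, 214, 214, 214, 215, 215]
t=4: [76, 76, 76, 76, 76, 76, 76, 76, 76, 76]
t=5: [228, 228, 228, 228, 228, 228, 228, 228, 228, 228]
t=6: [36, 36, 36, 36, 36, 36, 36, 36, 36, 36]
t=7: [108, 108, 108, 108, 108, 108, 108, 108, 108, 108]
t=8: [324, 324, 324, 324, 324, 324, 324, 324, 324, 324]
t=9: [252, 252, 252, 252, 252, 252, 252, 252, 252, 252]
t=10: [36, 36, 36, 36, 36, 36, 36, 36, 36, 36]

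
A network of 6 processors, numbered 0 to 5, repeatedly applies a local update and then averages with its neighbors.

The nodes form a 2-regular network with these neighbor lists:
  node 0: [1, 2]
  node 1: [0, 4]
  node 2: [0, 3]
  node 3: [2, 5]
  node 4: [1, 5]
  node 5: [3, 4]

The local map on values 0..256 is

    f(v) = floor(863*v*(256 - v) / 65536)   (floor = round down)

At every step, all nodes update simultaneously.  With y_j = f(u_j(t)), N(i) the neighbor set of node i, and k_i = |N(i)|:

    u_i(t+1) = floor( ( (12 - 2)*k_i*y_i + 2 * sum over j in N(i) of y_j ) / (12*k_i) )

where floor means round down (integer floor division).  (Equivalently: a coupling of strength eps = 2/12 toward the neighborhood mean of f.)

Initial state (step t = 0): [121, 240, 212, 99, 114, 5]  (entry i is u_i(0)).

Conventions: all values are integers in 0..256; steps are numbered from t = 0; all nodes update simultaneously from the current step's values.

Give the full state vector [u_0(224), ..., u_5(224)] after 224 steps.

Answer: [118, 118, 118, 118, 118, 118]
Key observation: The state at step 27, [214, 214, 214, 214, 214, 214], reappears at step 29: the system is in a cycle of period 2 from step 27 on.  Therefore the state at step 224 equals the state at step 27 + ((224 - 27) mod 2) = 28, which is [118, 118, 118, 118, 118, 118].

Derivation:
t=0: [121, 240, 212, 99, 114, 5]
t=1: [193, 77, 136, 181, 183, 48]
t=2: [166, 178, 206, 177, 171, 138]
t=3: [189, 183, 144, 182, 192, 209]
t=4: [170, 173, 205, 175, 159, 135]
t=5: [187, 190, 145, 184, 202, 211]
t=6: [172, 163, 204, 173, 143, 130]
t=7: [186, 199, 147, 187, 211, 212]
t=8: [172, 148, 203, 168, 126, 126]
t=9: [187, 208, 149, 191, 214, 213]
t=10: [169, 133, 201, 163, 119, 123]
t=11: [190, 213, 153, 195, 214, 213]
t=12: [164, 123, 199, 157, 118, 122]
t=13: [195, 213, 157, 200, 214, 214]
t=14: [157, 122, 195, 149, 118, 120]
t=15: [200, 214, 164, 205, 214, 213]
t=16: [148, 120, 188, 140, 118, 121]
t=17: [206, 213, 175, 209, 214, 214]
t=18: [138, 121, 177, 132, 118, 118]
t=19: [211, 214, 189, 212, 214, 214]
t=20: [127, 118, 158, 125, 118, 118]
t=21: [213, 214, 205, 213, 214, 214]
t=22: [121, 118, 134, 121, 118, 118]
t=23: [214, 214, 215, 214, 214, 214]
t=24: [117, 118, 116, 117, 118, 118]
t=25: [213, 214, 213, 213, 214, 214]
t=26: [119, 118, 120, 119, 118, 118]
t=27: [214, 214, 214, 214, 214, 214]
t=28: [118, 118, 118, 118, 118, 118]
t=29: [214, 214, 214, 214, 214, 214]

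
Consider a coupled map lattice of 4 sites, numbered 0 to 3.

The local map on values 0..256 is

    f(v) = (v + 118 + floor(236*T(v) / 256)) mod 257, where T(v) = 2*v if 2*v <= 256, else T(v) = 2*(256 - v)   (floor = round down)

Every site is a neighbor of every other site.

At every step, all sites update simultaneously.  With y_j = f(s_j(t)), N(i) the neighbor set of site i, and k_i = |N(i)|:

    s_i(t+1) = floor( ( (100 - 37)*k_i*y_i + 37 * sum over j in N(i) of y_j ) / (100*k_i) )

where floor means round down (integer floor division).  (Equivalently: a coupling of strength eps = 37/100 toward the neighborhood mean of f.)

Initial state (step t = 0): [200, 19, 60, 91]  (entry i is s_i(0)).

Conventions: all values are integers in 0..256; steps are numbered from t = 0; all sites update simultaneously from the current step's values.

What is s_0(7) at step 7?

Simulating step by step:
t=0: [200, 19, 60, 91]
t=1: [143, 147, 75, 120]
t=2: [193, 191, 123, 188]
t=3: [175, 176, 195, 177]
t=4: [182, 182, 173, 181]
t=5: [180, 180, 184, 180]
t=6: [180, 180, 178, 180]
t=7: [181, 181, 181, 181]

Answer: s_0(7) = 181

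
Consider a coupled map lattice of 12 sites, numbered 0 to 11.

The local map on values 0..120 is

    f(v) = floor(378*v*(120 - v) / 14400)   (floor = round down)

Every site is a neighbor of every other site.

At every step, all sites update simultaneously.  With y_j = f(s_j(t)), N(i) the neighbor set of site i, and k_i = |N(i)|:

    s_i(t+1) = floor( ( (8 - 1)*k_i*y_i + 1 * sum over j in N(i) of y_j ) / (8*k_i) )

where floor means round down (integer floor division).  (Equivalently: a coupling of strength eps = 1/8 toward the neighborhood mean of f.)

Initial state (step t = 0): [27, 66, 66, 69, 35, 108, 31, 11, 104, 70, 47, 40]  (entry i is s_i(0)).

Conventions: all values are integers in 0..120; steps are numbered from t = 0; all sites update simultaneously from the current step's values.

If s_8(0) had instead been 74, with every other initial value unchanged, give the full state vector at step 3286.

Answer: [65, 65, 65, 65, 65, 65, 65, 65, 65, 65, 65, 65]
Key observation: The state at step 31, [93, 93, 93, 93, 93, 93, 93, 93, 93, 93, 93, 93], reappears at step 33: the system is in a cycle of period 2 from step 31 on.  Therefore the state at step 3286 equals the state at step 31 + ((3286 - 31) mod 2) = 32, which is [65, 65, 65, 65, 65, 65, 65, 65, 65, 65, 65, 65].

Derivation:
t=0: [27, 66, 66, 69, 35, 108, 31, 11, 74, 70, 47, 40]
t=1: [66, 90, 90, 89, 77, 39, 72, 37, 87, 88, 88, 82]
t=2: [91, 71, 71, 72, 85, 81, 88, 79, 75, 73, 73, 80]
t=3: [71, 90, 90, 89, 78, 82, 74, 84, 87, 89, 89, 84]
t=4: [89, 71, 71, 72, 84, 80, 87, 78, 75, 72, 72, 78]
t=5: [73, 90, 90, 89, 79, 84, 76, 85, 87, 89, 89, 85]
t=6: [88, 71, 71, 72, 83, 78, 85, 77, 75, 72, 72, 77]
t=7: [74, 90, 90, 89, 80, 85, 79, 85, 87, 89, 89, 85]
t=8: [87, 70, 70, 72, 83, 77, 83, 77, 75, 72, 72, 77]
t=9: [76, 90, 90, 89, 80, 86, 80, 86, 87, 89, 89, 86]
t=10: [85, 70, 70, 72, 82, 76, 82, 76, 75, 72, 72, 76]
t=11: [79, 90, 90, 89, 81, 86, 81, 86, 87, 89, 89, 86]
t=12: [83, 70, 70, 72, 81, 75, 81, 75, 75, 72, 72, 75]
t=13: [81, 90, 90, 89, 82, 87, 82, 87, 87, 89, 89, 87]
t=14: [81, 70, 70, 72, 80, 75, 80, 75, 75, 72, 72, 75]
t=15: [82, 90, 90, 89, 84, 87, 84, 87, 87, 89, 89, 87]
t=16: [80, 70, 70, 72, 78, 74, 78, 74, 74, 72, 72, 74]
t=17: [84, 90, 90, 89, 85, 88, 85, 88, 88, 89, 89, 88]
t=18: [78, 70, 70, 72, 77, 73, 77, 73, 73, 72, 72, 73]
t=19: [85, 90, 90, 89, 86, 89, 86, 89, 89, 89, 89, 89]
t=20: [77, 70, 70, 72, 75, 72, 75, 72, 72, 72, 72, 72]
t=21: [86, 90, 90, 89, 88, 89, 88, 89, 89, 89, 89, 89]
t=22: [75, 70, 70, 72, 72, 72, 72, 72, 72, 72, 72, 72]
t=23: [88, 90, 90, 90, 90, 90, 90, 90, 90, 90, 90, 90]
t=24: [72, 70, 70, 70, 70, 70, 70, 70, 70, 70, 70, 70]
t=25: [90, 90, 90, 90, 90, 90, 90, 90, 90, 90, 90, 90]
t=26: [70, 70, 70, 70, 70, 70, 70, 70, 70, 70, 70, 70]
t=27: [91, 91, 91, 91, 91, 91, 91, 91, 91, 91, 91, 91]
t=28: [69, 69, 69, 69, 69, 69, 69, 69, 69, 69, 69, 69]
t=29: [92, 92, 92, 92, 92, 92, 92, 92, 92, 92, 92, 92]
t=30: [67, 67, 67, 67, 67, 67, 67, 67, 67, 67, 67, 67]
t=31: [93, 93, 93, 93, 93, 93, 93, 93, 93, 93, 93, 93]
t=32: [65, 65, 65, 65, 65, 65, 65, 65, 65, 65, 65, 65]
t=33: [93, 93, 93, 93, 93, 93, 93, 93, 93, 93, 93, 93]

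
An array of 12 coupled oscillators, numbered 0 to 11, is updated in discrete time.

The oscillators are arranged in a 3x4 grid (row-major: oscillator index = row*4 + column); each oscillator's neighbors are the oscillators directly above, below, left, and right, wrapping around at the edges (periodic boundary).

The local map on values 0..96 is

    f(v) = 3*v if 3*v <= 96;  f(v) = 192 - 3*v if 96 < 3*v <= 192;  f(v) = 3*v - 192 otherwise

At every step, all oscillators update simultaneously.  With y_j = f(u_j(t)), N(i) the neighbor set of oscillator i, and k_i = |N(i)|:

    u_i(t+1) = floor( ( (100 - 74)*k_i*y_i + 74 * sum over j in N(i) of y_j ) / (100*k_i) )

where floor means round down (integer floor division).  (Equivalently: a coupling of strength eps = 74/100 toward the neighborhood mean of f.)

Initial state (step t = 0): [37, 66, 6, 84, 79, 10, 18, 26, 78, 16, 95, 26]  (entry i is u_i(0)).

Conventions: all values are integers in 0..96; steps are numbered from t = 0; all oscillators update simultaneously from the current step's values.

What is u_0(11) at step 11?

Answer: u_0(11) = 53

Derivation:
t=0: [37, 66, 6, 84, 79, 10, 18, 26, 78, 16, 95, 26]
t=1: [49, 34, 44, 62, 54, 36, 54, 64, 57, 44, 60, 70]
t=2: [38, 69, 41, 24, 35, 60, 36, 15, 33, 53, 34, 11]
t=3: [69, 39, 66, 60, 64, 43, 61, 62, 66, 47, 63, 64]
t=4: [21, 44, 19, 8, 16, 41, 16, 5, 13, 40, 12, 4]
t=5: [48, 63, 45, 33, 46, 60, 45, 28, 46, 56, 44, 24]
t=6: [50, 26, 54, 72, 50, 28, 54, 72, 50, 30, 54, 72]
t=7: [45, 65, 37, 28, 46, 66, 38, 28, 47, 66, 39, 28]
t=8: [50, 28, 65, 78, 50, 27, 65, 77, 50, 26, 65, 76]
t=9: [49, 59, 25, 33, 48, 59, 24, 32, 47, 59, 22, 32]
t=10: [49, 31, 65, 81, 50, 31, 65, 82, 51, 31, 64, 81]
t=11: [53, 67, 27, 41, 53, 66, 28, 41, 52, 65, 27, 39]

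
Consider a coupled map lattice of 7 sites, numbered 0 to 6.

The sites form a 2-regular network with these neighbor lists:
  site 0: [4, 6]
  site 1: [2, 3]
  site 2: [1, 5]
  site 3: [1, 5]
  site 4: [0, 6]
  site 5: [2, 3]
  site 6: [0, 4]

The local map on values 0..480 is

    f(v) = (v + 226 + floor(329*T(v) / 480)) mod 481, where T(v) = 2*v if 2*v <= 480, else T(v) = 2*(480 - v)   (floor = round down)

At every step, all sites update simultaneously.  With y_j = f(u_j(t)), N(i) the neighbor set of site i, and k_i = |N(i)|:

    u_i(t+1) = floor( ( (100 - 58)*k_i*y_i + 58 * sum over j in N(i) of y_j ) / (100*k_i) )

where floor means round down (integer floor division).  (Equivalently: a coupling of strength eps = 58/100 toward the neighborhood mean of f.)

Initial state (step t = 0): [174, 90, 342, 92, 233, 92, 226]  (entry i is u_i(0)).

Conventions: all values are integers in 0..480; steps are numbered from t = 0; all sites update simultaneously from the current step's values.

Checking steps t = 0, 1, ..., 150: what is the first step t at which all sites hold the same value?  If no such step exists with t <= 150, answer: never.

Simulating step by step:
t=0: [174, 90, 342, 92, 233, 92, 226]  (not all equal)
t=1: [233, 393, 371, 442, 251, 395, 249]  (not all equal)
t=2: [304, 254, 260, 249, 305, 253, 305]  (not all equal)
t=3: [289, 308, 307, 309, 289, 308, 289]  (not all equal)
t=4: [295, 288, 288, 288, 295, 288, 295]  (not all equal)
t=5: [293, 296, 296, 296, 293, 296, 293]  (not all equal)
t=6: [294, 293, 293, 293, 294, 293, 294]  (not all equal)
t=7: [293, 294, 294, 294, 293, 294, 293]  (not all equal)
t=8: [294, 293, 293, 293, 294, 293, 294]  (not all equal)

Answer: never
Key observation: The state at step 6 reappears at step 8 — the system is in a cycle of period 2 from step 6 on.  No step 0..8 is synchronized, and the cycle repeats forever, so no step up to 150 (or ever) has all sites equal.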